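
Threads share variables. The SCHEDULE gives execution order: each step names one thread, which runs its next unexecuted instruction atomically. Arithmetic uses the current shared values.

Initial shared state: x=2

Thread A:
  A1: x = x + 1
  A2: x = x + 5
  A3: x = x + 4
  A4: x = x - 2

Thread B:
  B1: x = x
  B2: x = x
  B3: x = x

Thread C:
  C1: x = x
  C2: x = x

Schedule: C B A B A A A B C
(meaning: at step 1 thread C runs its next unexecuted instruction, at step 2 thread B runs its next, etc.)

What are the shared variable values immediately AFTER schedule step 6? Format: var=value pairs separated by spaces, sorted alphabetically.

Step 1: thread C executes C1 (x = x). Shared: x=2. PCs: A@0 B@0 C@1
Step 2: thread B executes B1 (x = x). Shared: x=2. PCs: A@0 B@1 C@1
Step 3: thread A executes A1 (x = x + 1). Shared: x=3. PCs: A@1 B@1 C@1
Step 4: thread B executes B2 (x = x). Shared: x=3. PCs: A@1 B@2 C@1
Step 5: thread A executes A2 (x = x + 5). Shared: x=8. PCs: A@2 B@2 C@1
Step 6: thread A executes A3 (x = x + 4). Shared: x=12. PCs: A@3 B@2 C@1

Answer: x=12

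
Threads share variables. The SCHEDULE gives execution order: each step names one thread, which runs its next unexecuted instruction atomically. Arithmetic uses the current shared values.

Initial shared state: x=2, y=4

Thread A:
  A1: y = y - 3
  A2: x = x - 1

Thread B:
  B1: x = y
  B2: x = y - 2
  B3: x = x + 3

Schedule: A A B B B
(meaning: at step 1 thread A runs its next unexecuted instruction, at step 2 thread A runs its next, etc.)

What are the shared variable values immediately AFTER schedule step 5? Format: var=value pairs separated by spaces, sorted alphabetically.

Answer: x=2 y=1

Derivation:
Step 1: thread A executes A1 (y = y - 3). Shared: x=2 y=1. PCs: A@1 B@0
Step 2: thread A executes A2 (x = x - 1). Shared: x=1 y=1. PCs: A@2 B@0
Step 3: thread B executes B1 (x = y). Shared: x=1 y=1. PCs: A@2 B@1
Step 4: thread B executes B2 (x = y - 2). Shared: x=-1 y=1. PCs: A@2 B@2
Step 5: thread B executes B3 (x = x + 3). Shared: x=2 y=1. PCs: A@2 B@3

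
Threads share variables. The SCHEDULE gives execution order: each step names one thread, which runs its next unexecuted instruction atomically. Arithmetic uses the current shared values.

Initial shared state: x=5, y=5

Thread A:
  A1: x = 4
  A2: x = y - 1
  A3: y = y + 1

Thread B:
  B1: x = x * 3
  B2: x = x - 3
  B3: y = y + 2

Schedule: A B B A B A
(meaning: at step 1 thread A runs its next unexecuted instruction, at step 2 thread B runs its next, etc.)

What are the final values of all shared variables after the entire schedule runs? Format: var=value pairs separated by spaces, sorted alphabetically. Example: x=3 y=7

Step 1: thread A executes A1 (x = 4). Shared: x=4 y=5. PCs: A@1 B@0
Step 2: thread B executes B1 (x = x * 3). Shared: x=12 y=5. PCs: A@1 B@1
Step 3: thread B executes B2 (x = x - 3). Shared: x=9 y=5. PCs: A@1 B@2
Step 4: thread A executes A2 (x = y - 1). Shared: x=4 y=5. PCs: A@2 B@2
Step 5: thread B executes B3 (y = y + 2). Shared: x=4 y=7. PCs: A@2 B@3
Step 6: thread A executes A3 (y = y + 1). Shared: x=4 y=8. PCs: A@3 B@3

Answer: x=4 y=8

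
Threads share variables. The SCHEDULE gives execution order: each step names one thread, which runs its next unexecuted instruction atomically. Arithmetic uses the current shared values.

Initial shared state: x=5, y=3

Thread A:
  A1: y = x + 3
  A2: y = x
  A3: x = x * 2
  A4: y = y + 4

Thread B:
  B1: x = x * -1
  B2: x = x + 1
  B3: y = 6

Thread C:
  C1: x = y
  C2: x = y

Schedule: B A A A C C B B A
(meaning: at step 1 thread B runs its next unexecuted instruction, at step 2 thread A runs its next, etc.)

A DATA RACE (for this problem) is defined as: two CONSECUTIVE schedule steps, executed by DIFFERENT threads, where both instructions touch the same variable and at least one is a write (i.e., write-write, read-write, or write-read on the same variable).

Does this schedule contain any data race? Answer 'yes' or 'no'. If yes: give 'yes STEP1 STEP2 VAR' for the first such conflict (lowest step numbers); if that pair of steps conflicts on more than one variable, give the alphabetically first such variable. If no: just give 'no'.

Answer: yes 1 2 x

Derivation:
Steps 1,2: B(x = x * -1) vs A(y = x + 3). RACE on x (W-R).
Steps 2,3: same thread (A). No race.
Steps 3,4: same thread (A). No race.
Steps 4,5: A(x = x * 2) vs C(x = y). RACE on x (W-W).
Steps 5,6: same thread (C). No race.
Steps 6,7: C(x = y) vs B(x = x + 1). RACE on x (W-W).
Steps 7,8: same thread (B). No race.
Steps 8,9: B(y = 6) vs A(y = y + 4). RACE on y (W-W).
First conflict at steps 1,2.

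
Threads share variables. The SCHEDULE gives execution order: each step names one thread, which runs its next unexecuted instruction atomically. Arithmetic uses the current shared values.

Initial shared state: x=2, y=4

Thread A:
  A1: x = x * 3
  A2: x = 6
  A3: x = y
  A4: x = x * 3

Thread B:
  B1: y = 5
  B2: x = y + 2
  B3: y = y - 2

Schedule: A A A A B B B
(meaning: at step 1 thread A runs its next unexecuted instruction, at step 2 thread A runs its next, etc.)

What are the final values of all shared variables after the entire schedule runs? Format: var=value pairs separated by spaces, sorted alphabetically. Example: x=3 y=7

Step 1: thread A executes A1 (x = x * 3). Shared: x=6 y=4. PCs: A@1 B@0
Step 2: thread A executes A2 (x = 6). Shared: x=6 y=4. PCs: A@2 B@0
Step 3: thread A executes A3 (x = y). Shared: x=4 y=4. PCs: A@3 B@0
Step 4: thread A executes A4 (x = x * 3). Shared: x=12 y=4. PCs: A@4 B@0
Step 5: thread B executes B1 (y = 5). Shared: x=12 y=5. PCs: A@4 B@1
Step 6: thread B executes B2 (x = y + 2). Shared: x=7 y=5. PCs: A@4 B@2
Step 7: thread B executes B3 (y = y - 2). Shared: x=7 y=3. PCs: A@4 B@3

Answer: x=7 y=3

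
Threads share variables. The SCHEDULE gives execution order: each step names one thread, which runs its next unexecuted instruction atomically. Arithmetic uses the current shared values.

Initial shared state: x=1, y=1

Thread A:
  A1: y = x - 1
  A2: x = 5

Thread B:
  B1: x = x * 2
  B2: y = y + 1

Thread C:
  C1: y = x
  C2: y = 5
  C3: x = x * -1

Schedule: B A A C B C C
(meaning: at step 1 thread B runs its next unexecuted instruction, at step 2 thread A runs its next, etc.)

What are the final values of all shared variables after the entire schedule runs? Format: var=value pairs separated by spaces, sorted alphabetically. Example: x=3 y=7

Answer: x=-5 y=5

Derivation:
Step 1: thread B executes B1 (x = x * 2). Shared: x=2 y=1. PCs: A@0 B@1 C@0
Step 2: thread A executes A1 (y = x - 1). Shared: x=2 y=1. PCs: A@1 B@1 C@0
Step 3: thread A executes A2 (x = 5). Shared: x=5 y=1. PCs: A@2 B@1 C@0
Step 4: thread C executes C1 (y = x). Shared: x=5 y=5. PCs: A@2 B@1 C@1
Step 5: thread B executes B2 (y = y + 1). Shared: x=5 y=6. PCs: A@2 B@2 C@1
Step 6: thread C executes C2 (y = 5). Shared: x=5 y=5. PCs: A@2 B@2 C@2
Step 7: thread C executes C3 (x = x * -1). Shared: x=-5 y=5. PCs: A@2 B@2 C@3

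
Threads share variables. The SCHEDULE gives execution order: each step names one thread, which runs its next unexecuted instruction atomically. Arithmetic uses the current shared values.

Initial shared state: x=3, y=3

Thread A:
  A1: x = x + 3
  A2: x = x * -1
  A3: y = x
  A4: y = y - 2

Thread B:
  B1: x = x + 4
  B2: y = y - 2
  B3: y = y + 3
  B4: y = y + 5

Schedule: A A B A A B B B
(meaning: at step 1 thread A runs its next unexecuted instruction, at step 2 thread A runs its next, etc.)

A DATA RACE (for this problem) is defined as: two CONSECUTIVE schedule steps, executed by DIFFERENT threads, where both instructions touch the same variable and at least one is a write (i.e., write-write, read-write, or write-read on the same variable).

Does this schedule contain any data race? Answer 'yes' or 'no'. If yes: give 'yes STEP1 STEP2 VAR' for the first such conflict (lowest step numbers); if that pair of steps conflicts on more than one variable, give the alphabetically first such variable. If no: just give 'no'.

Answer: yes 2 3 x

Derivation:
Steps 1,2: same thread (A). No race.
Steps 2,3: A(x = x * -1) vs B(x = x + 4). RACE on x (W-W).
Steps 3,4: B(x = x + 4) vs A(y = x). RACE on x (W-R).
Steps 4,5: same thread (A). No race.
Steps 5,6: A(y = y - 2) vs B(y = y - 2). RACE on y (W-W).
Steps 6,7: same thread (B). No race.
Steps 7,8: same thread (B). No race.
First conflict at steps 2,3.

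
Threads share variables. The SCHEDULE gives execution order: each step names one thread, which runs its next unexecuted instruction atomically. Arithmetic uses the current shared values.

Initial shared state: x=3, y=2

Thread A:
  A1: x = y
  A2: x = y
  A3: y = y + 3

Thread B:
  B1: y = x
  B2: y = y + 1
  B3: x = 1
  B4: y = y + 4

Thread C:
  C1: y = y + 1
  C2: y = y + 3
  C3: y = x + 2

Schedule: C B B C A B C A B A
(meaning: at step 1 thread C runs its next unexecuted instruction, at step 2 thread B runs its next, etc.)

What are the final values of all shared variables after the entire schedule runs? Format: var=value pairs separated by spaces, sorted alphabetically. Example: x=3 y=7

Answer: x=3 y=10

Derivation:
Step 1: thread C executes C1 (y = y + 1). Shared: x=3 y=3. PCs: A@0 B@0 C@1
Step 2: thread B executes B1 (y = x). Shared: x=3 y=3. PCs: A@0 B@1 C@1
Step 3: thread B executes B2 (y = y + 1). Shared: x=3 y=4. PCs: A@0 B@2 C@1
Step 4: thread C executes C2 (y = y + 3). Shared: x=3 y=7. PCs: A@0 B@2 C@2
Step 5: thread A executes A1 (x = y). Shared: x=7 y=7. PCs: A@1 B@2 C@2
Step 6: thread B executes B3 (x = 1). Shared: x=1 y=7. PCs: A@1 B@3 C@2
Step 7: thread C executes C3 (y = x + 2). Shared: x=1 y=3. PCs: A@1 B@3 C@3
Step 8: thread A executes A2 (x = y). Shared: x=3 y=3. PCs: A@2 B@3 C@3
Step 9: thread B executes B4 (y = y + 4). Shared: x=3 y=7. PCs: A@2 B@4 C@3
Step 10: thread A executes A3 (y = y + 3). Shared: x=3 y=10. PCs: A@3 B@4 C@3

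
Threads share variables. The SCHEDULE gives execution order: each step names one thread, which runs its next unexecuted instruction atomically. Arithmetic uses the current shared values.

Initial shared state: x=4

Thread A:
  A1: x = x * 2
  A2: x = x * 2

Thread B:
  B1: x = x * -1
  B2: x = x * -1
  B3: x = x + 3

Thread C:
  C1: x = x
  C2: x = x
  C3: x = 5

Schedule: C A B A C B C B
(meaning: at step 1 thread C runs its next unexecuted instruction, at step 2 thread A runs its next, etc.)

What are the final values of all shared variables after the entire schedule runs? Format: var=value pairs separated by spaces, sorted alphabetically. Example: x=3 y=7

Step 1: thread C executes C1 (x = x). Shared: x=4. PCs: A@0 B@0 C@1
Step 2: thread A executes A1 (x = x * 2). Shared: x=8. PCs: A@1 B@0 C@1
Step 3: thread B executes B1 (x = x * -1). Shared: x=-8. PCs: A@1 B@1 C@1
Step 4: thread A executes A2 (x = x * 2). Shared: x=-16. PCs: A@2 B@1 C@1
Step 5: thread C executes C2 (x = x). Shared: x=-16. PCs: A@2 B@1 C@2
Step 6: thread B executes B2 (x = x * -1). Shared: x=16. PCs: A@2 B@2 C@2
Step 7: thread C executes C3 (x = 5). Shared: x=5. PCs: A@2 B@2 C@3
Step 8: thread B executes B3 (x = x + 3). Shared: x=8. PCs: A@2 B@3 C@3

Answer: x=8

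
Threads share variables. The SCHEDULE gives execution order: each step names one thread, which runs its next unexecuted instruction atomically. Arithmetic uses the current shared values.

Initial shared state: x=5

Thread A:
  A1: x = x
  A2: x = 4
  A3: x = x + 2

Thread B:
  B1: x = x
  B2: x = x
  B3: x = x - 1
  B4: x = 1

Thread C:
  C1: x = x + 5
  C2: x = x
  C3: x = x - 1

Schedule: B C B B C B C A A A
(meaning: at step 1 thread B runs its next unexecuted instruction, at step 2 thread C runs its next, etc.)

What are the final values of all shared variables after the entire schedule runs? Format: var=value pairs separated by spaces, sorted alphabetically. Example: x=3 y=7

Answer: x=6

Derivation:
Step 1: thread B executes B1 (x = x). Shared: x=5. PCs: A@0 B@1 C@0
Step 2: thread C executes C1 (x = x + 5). Shared: x=10. PCs: A@0 B@1 C@1
Step 3: thread B executes B2 (x = x). Shared: x=10. PCs: A@0 B@2 C@1
Step 4: thread B executes B3 (x = x - 1). Shared: x=9. PCs: A@0 B@3 C@1
Step 5: thread C executes C2 (x = x). Shared: x=9. PCs: A@0 B@3 C@2
Step 6: thread B executes B4 (x = 1). Shared: x=1. PCs: A@0 B@4 C@2
Step 7: thread C executes C3 (x = x - 1). Shared: x=0. PCs: A@0 B@4 C@3
Step 8: thread A executes A1 (x = x). Shared: x=0. PCs: A@1 B@4 C@3
Step 9: thread A executes A2 (x = 4). Shared: x=4. PCs: A@2 B@4 C@3
Step 10: thread A executes A3 (x = x + 2). Shared: x=6. PCs: A@3 B@4 C@3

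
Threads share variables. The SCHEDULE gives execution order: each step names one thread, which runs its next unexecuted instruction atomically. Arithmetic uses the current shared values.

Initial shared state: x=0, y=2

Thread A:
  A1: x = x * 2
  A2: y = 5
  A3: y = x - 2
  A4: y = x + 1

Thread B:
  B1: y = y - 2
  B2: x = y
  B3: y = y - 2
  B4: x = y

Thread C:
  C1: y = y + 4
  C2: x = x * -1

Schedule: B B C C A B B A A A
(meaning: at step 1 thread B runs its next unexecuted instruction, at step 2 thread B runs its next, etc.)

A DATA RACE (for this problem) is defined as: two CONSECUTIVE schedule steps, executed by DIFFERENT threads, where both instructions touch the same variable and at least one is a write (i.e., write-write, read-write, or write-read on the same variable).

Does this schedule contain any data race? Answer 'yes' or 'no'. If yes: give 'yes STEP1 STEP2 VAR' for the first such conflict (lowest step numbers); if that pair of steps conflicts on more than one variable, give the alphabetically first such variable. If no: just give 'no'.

Answer: yes 2 3 y

Derivation:
Steps 1,2: same thread (B). No race.
Steps 2,3: B(x = y) vs C(y = y + 4). RACE on y (R-W).
Steps 3,4: same thread (C). No race.
Steps 4,5: C(x = x * -1) vs A(x = x * 2). RACE on x (W-W).
Steps 5,6: A(r=x,w=x) vs B(r=y,w=y). No conflict.
Steps 6,7: same thread (B). No race.
Steps 7,8: B(x = y) vs A(y = 5). RACE on y (R-W).
Steps 8,9: same thread (A). No race.
Steps 9,10: same thread (A). No race.
First conflict at steps 2,3.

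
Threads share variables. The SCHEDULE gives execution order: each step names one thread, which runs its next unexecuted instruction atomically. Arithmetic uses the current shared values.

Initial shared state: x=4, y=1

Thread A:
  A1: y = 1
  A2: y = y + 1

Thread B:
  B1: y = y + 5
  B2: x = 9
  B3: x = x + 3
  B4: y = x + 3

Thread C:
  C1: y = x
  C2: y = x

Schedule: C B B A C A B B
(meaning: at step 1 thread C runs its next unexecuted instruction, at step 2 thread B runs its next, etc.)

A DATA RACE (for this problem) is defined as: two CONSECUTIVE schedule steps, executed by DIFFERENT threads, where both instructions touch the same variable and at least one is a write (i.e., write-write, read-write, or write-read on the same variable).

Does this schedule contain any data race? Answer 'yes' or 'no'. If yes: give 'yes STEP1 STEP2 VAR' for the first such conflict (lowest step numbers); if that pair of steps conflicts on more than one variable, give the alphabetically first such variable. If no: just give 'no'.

Steps 1,2: C(y = x) vs B(y = y + 5). RACE on y (W-W).
Steps 2,3: same thread (B). No race.
Steps 3,4: B(r=-,w=x) vs A(r=-,w=y). No conflict.
Steps 4,5: A(y = 1) vs C(y = x). RACE on y (W-W).
Steps 5,6: C(y = x) vs A(y = y + 1). RACE on y (W-W).
Steps 6,7: A(r=y,w=y) vs B(r=x,w=x). No conflict.
Steps 7,8: same thread (B). No race.
First conflict at steps 1,2.

Answer: yes 1 2 y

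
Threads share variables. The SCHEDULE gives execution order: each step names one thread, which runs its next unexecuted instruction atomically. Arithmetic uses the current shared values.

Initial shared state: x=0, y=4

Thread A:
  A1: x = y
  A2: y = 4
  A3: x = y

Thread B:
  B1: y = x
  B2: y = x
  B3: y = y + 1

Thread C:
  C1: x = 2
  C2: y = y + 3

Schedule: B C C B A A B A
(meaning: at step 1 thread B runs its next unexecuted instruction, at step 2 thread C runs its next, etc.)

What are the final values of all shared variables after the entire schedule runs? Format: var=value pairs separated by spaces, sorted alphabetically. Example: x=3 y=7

Step 1: thread B executes B1 (y = x). Shared: x=0 y=0. PCs: A@0 B@1 C@0
Step 2: thread C executes C1 (x = 2). Shared: x=2 y=0. PCs: A@0 B@1 C@1
Step 3: thread C executes C2 (y = y + 3). Shared: x=2 y=3. PCs: A@0 B@1 C@2
Step 4: thread B executes B2 (y = x). Shared: x=2 y=2. PCs: A@0 B@2 C@2
Step 5: thread A executes A1 (x = y). Shared: x=2 y=2. PCs: A@1 B@2 C@2
Step 6: thread A executes A2 (y = 4). Shared: x=2 y=4. PCs: A@2 B@2 C@2
Step 7: thread B executes B3 (y = y + 1). Shared: x=2 y=5. PCs: A@2 B@3 C@2
Step 8: thread A executes A3 (x = y). Shared: x=5 y=5. PCs: A@3 B@3 C@2

Answer: x=5 y=5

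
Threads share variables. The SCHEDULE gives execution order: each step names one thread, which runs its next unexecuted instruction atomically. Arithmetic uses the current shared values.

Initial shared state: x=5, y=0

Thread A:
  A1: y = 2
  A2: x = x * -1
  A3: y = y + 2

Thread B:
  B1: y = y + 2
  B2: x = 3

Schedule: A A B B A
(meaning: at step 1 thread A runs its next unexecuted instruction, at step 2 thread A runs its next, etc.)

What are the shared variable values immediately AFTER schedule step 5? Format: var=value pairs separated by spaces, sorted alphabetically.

Answer: x=3 y=6

Derivation:
Step 1: thread A executes A1 (y = 2). Shared: x=5 y=2. PCs: A@1 B@0
Step 2: thread A executes A2 (x = x * -1). Shared: x=-5 y=2. PCs: A@2 B@0
Step 3: thread B executes B1 (y = y + 2). Shared: x=-5 y=4. PCs: A@2 B@1
Step 4: thread B executes B2 (x = 3). Shared: x=3 y=4. PCs: A@2 B@2
Step 5: thread A executes A3 (y = y + 2). Shared: x=3 y=6. PCs: A@3 B@2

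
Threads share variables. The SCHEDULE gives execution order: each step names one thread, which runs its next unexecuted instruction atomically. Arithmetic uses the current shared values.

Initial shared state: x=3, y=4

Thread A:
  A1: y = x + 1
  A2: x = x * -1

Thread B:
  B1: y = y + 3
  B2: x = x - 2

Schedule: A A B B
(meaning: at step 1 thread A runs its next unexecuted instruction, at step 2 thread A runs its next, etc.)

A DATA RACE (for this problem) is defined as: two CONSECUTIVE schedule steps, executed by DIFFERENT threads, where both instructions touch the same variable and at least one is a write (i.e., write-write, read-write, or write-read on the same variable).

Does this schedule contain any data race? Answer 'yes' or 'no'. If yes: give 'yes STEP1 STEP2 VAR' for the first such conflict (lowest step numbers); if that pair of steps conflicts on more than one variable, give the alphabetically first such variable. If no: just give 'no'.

Answer: no

Derivation:
Steps 1,2: same thread (A). No race.
Steps 2,3: A(r=x,w=x) vs B(r=y,w=y). No conflict.
Steps 3,4: same thread (B). No race.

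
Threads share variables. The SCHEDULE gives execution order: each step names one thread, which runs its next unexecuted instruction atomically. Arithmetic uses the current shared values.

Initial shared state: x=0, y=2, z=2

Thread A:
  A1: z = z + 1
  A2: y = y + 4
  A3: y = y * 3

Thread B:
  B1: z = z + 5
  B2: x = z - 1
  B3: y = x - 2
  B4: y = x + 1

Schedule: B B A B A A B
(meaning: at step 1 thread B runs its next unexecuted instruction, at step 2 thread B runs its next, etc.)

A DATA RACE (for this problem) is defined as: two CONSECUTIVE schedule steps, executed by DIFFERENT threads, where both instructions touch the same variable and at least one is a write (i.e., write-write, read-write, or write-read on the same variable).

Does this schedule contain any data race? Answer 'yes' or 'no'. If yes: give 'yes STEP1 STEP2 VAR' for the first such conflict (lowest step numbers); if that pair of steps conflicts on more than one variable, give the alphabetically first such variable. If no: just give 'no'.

Steps 1,2: same thread (B). No race.
Steps 2,3: B(x = z - 1) vs A(z = z + 1). RACE on z (R-W).
Steps 3,4: A(r=z,w=z) vs B(r=x,w=y). No conflict.
Steps 4,5: B(y = x - 2) vs A(y = y + 4). RACE on y (W-W).
Steps 5,6: same thread (A). No race.
Steps 6,7: A(y = y * 3) vs B(y = x + 1). RACE on y (W-W).
First conflict at steps 2,3.

Answer: yes 2 3 z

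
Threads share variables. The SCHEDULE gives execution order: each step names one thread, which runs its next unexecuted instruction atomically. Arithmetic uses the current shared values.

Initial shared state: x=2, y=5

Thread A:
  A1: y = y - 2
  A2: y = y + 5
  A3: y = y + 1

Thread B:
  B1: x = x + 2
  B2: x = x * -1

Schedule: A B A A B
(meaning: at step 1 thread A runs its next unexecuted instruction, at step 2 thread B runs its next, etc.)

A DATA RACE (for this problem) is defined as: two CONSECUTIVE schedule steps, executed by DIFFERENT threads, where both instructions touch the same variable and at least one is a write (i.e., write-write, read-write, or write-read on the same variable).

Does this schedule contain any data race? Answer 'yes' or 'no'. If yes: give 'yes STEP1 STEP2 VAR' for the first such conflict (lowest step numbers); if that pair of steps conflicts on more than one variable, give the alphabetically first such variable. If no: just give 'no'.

Steps 1,2: A(r=y,w=y) vs B(r=x,w=x). No conflict.
Steps 2,3: B(r=x,w=x) vs A(r=y,w=y). No conflict.
Steps 3,4: same thread (A). No race.
Steps 4,5: A(r=y,w=y) vs B(r=x,w=x). No conflict.

Answer: no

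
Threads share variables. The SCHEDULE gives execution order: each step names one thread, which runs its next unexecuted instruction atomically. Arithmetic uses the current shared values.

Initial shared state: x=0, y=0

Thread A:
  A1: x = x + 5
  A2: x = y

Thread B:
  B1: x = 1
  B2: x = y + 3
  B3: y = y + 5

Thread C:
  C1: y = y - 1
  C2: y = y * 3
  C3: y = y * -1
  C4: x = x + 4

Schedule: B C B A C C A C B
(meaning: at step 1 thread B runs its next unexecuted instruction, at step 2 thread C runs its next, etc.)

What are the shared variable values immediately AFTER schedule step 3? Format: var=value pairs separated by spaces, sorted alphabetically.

Step 1: thread B executes B1 (x = 1). Shared: x=1 y=0. PCs: A@0 B@1 C@0
Step 2: thread C executes C1 (y = y - 1). Shared: x=1 y=-1. PCs: A@0 B@1 C@1
Step 3: thread B executes B2 (x = y + 3). Shared: x=2 y=-1. PCs: A@0 B@2 C@1

Answer: x=2 y=-1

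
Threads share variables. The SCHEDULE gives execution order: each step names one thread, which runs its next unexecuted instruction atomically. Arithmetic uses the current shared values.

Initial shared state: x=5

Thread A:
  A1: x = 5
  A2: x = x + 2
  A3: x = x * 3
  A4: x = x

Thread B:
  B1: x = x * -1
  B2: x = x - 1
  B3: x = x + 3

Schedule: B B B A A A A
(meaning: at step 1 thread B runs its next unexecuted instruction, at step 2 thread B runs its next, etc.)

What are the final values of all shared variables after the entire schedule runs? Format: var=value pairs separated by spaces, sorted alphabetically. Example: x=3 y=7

Answer: x=21

Derivation:
Step 1: thread B executes B1 (x = x * -1). Shared: x=-5. PCs: A@0 B@1
Step 2: thread B executes B2 (x = x - 1). Shared: x=-6. PCs: A@0 B@2
Step 3: thread B executes B3 (x = x + 3). Shared: x=-3. PCs: A@0 B@3
Step 4: thread A executes A1 (x = 5). Shared: x=5. PCs: A@1 B@3
Step 5: thread A executes A2 (x = x + 2). Shared: x=7. PCs: A@2 B@3
Step 6: thread A executes A3 (x = x * 3). Shared: x=21. PCs: A@3 B@3
Step 7: thread A executes A4 (x = x). Shared: x=21. PCs: A@4 B@3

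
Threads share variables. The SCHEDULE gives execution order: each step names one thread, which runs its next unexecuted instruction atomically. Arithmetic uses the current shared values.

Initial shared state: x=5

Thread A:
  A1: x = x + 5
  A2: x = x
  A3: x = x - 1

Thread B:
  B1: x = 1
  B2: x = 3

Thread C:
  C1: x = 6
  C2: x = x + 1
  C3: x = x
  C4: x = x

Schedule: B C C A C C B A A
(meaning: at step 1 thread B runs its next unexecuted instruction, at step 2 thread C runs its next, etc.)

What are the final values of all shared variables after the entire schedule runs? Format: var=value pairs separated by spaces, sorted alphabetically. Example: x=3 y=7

Step 1: thread B executes B1 (x = 1). Shared: x=1. PCs: A@0 B@1 C@0
Step 2: thread C executes C1 (x = 6). Shared: x=6. PCs: A@0 B@1 C@1
Step 3: thread C executes C2 (x = x + 1). Shared: x=7. PCs: A@0 B@1 C@2
Step 4: thread A executes A1 (x = x + 5). Shared: x=12. PCs: A@1 B@1 C@2
Step 5: thread C executes C3 (x = x). Shared: x=12. PCs: A@1 B@1 C@3
Step 6: thread C executes C4 (x = x). Shared: x=12. PCs: A@1 B@1 C@4
Step 7: thread B executes B2 (x = 3). Shared: x=3. PCs: A@1 B@2 C@4
Step 8: thread A executes A2 (x = x). Shared: x=3. PCs: A@2 B@2 C@4
Step 9: thread A executes A3 (x = x - 1). Shared: x=2. PCs: A@3 B@2 C@4

Answer: x=2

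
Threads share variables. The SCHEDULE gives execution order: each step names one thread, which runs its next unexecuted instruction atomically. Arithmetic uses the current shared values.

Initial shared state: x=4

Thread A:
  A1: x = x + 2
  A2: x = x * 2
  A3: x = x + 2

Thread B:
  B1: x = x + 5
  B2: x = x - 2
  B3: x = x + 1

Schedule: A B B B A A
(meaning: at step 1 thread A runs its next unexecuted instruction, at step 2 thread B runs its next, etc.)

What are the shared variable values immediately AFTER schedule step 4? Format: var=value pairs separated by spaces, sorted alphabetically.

Step 1: thread A executes A1 (x = x + 2). Shared: x=6. PCs: A@1 B@0
Step 2: thread B executes B1 (x = x + 5). Shared: x=11. PCs: A@1 B@1
Step 3: thread B executes B2 (x = x - 2). Shared: x=9. PCs: A@1 B@2
Step 4: thread B executes B3 (x = x + 1). Shared: x=10. PCs: A@1 B@3

Answer: x=10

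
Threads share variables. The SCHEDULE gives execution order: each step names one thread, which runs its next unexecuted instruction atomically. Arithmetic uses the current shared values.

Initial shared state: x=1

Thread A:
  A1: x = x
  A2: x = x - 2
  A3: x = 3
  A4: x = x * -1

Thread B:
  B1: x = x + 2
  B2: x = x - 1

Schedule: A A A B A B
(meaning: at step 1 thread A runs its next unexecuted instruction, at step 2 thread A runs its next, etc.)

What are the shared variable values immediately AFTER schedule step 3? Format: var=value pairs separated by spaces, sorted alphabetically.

Answer: x=3

Derivation:
Step 1: thread A executes A1 (x = x). Shared: x=1. PCs: A@1 B@0
Step 2: thread A executes A2 (x = x - 2). Shared: x=-1. PCs: A@2 B@0
Step 3: thread A executes A3 (x = 3). Shared: x=3. PCs: A@3 B@0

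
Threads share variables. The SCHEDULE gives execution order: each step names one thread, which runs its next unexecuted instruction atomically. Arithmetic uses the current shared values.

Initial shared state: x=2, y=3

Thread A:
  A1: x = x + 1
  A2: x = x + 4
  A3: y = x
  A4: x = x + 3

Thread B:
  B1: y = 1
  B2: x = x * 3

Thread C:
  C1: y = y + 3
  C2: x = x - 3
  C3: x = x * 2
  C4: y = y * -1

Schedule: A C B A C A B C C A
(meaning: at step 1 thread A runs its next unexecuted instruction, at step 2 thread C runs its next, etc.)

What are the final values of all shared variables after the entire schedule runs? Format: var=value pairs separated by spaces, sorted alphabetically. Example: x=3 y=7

Answer: x=27 y=-4

Derivation:
Step 1: thread A executes A1 (x = x + 1). Shared: x=3 y=3. PCs: A@1 B@0 C@0
Step 2: thread C executes C1 (y = y + 3). Shared: x=3 y=6. PCs: A@1 B@0 C@1
Step 3: thread B executes B1 (y = 1). Shared: x=3 y=1. PCs: A@1 B@1 C@1
Step 4: thread A executes A2 (x = x + 4). Shared: x=7 y=1. PCs: A@2 B@1 C@1
Step 5: thread C executes C2 (x = x - 3). Shared: x=4 y=1. PCs: A@2 B@1 C@2
Step 6: thread A executes A3 (y = x). Shared: x=4 y=4. PCs: A@3 B@1 C@2
Step 7: thread B executes B2 (x = x * 3). Shared: x=12 y=4. PCs: A@3 B@2 C@2
Step 8: thread C executes C3 (x = x * 2). Shared: x=24 y=4. PCs: A@3 B@2 C@3
Step 9: thread C executes C4 (y = y * -1). Shared: x=24 y=-4. PCs: A@3 B@2 C@4
Step 10: thread A executes A4 (x = x + 3). Shared: x=27 y=-4. PCs: A@4 B@2 C@4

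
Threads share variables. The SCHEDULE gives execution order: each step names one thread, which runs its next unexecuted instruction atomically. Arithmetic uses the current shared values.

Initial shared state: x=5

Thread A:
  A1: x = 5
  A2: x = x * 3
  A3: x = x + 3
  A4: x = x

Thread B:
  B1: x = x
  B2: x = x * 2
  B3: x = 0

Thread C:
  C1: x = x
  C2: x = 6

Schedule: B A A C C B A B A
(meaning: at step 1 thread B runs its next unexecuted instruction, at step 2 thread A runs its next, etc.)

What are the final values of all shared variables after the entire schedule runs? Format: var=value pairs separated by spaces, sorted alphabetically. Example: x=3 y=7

Step 1: thread B executes B1 (x = x). Shared: x=5. PCs: A@0 B@1 C@0
Step 2: thread A executes A1 (x = 5). Shared: x=5. PCs: A@1 B@1 C@0
Step 3: thread A executes A2 (x = x * 3). Shared: x=15. PCs: A@2 B@1 C@0
Step 4: thread C executes C1 (x = x). Shared: x=15. PCs: A@2 B@1 C@1
Step 5: thread C executes C2 (x = 6). Shared: x=6. PCs: A@2 B@1 C@2
Step 6: thread B executes B2 (x = x * 2). Shared: x=12. PCs: A@2 B@2 C@2
Step 7: thread A executes A3 (x = x + 3). Shared: x=15. PCs: A@3 B@2 C@2
Step 8: thread B executes B3 (x = 0). Shared: x=0. PCs: A@3 B@3 C@2
Step 9: thread A executes A4 (x = x). Shared: x=0. PCs: A@4 B@3 C@2

Answer: x=0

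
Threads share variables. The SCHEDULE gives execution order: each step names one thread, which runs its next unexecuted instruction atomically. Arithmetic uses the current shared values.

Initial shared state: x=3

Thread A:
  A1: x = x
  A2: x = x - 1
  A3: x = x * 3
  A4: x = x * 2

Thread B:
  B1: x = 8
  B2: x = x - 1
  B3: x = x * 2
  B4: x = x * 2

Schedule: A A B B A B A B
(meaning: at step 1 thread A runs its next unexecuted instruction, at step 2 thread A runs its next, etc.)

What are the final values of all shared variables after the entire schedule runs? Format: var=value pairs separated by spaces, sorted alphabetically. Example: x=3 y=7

Answer: x=168

Derivation:
Step 1: thread A executes A1 (x = x). Shared: x=3. PCs: A@1 B@0
Step 2: thread A executes A2 (x = x - 1). Shared: x=2. PCs: A@2 B@0
Step 3: thread B executes B1 (x = 8). Shared: x=8. PCs: A@2 B@1
Step 4: thread B executes B2 (x = x - 1). Shared: x=7. PCs: A@2 B@2
Step 5: thread A executes A3 (x = x * 3). Shared: x=21. PCs: A@3 B@2
Step 6: thread B executes B3 (x = x * 2). Shared: x=42. PCs: A@3 B@3
Step 7: thread A executes A4 (x = x * 2). Shared: x=84. PCs: A@4 B@3
Step 8: thread B executes B4 (x = x * 2). Shared: x=168. PCs: A@4 B@4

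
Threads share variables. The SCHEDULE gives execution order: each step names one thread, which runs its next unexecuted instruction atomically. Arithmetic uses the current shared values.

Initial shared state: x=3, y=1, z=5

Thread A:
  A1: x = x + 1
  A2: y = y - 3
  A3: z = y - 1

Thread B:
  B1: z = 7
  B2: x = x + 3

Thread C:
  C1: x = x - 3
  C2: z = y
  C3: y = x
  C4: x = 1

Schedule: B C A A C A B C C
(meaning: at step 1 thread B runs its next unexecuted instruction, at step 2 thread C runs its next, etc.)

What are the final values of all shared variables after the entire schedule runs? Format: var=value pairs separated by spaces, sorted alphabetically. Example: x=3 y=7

Answer: x=1 y=4 z=-3

Derivation:
Step 1: thread B executes B1 (z = 7). Shared: x=3 y=1 z=7. PCs: A@0 B@1 C@0
Step 2: thread C executes C1 (x = x - 3). Shared: x=0 y=1 z=7. PCs: A@0 B@1 C@1
Step 3: thread A executes A1 (x = x + 1). Shared: x=1 y=1 z=7. PCs: A@1 B@1 C@1
Step 4: thread A executes A2 (y = y - 3). Shared: x=1 y=-2 z=7. PCs: A@2 B@1 C@1
Step 5: thread C executes C2 (z = y). Shared: x=1 y=-2 z=-2. PCs: A@2 B@1 C@2
Step 6: thread A executes A3 (z = y - 1). Shared: x=1 y=-2 z=-3. PCs: A@3 B@1 C@2
Step 7: thread B executes B2 (x = x + 3). Shared: x=4 y=-2 z=-3. PCs: A@3 B@2 C@2
Step 8: thread C executes C3 (y = x). Shared: x=4 y=4 z=-3. PCs: A@3 B@2 C@3
Step 9: thread C executes C4 (x = 1). Shared: x=1 y=4 z=-3. PCs: A@3 B@2 C@4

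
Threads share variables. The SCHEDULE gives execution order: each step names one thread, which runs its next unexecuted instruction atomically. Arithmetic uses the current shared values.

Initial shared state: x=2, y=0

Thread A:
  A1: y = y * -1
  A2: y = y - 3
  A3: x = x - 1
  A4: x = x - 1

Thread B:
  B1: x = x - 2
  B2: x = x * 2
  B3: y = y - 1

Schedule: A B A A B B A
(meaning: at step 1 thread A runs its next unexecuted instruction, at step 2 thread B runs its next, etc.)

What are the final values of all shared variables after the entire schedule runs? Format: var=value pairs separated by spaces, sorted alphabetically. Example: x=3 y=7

Step 1: thread A executes A1 (y = y * -1). Shared: x=2 y=0. PCs: A@1 B@0
Step 2: thread B executes B1 (x = x - 2). Shared: x=0 y=0. PCs: A@1 B@1
Step 3: thread A executes A2 (y = y - 3). Shared: x=0 y=-3. PCs: A@2 B@1
Step 4: thread A executes A3 (x = x - 1). Shared: x=-1 y=-3. PCs: A@3 B@1
Step 5: thread B executes B2 (x = x * 2). Shared: x=-2 y=-3. PCs: A@3 B@2
Step 6: thread B executes B3 (y = y - 1). Shared: x=-2 y=-4. PCs: A@3 B@3
Step 7: thread A executes A4 (x = x - 1). Shared: x=-3 y=-4. PCs: A@4 B@3

Answer: x=-3 y=-4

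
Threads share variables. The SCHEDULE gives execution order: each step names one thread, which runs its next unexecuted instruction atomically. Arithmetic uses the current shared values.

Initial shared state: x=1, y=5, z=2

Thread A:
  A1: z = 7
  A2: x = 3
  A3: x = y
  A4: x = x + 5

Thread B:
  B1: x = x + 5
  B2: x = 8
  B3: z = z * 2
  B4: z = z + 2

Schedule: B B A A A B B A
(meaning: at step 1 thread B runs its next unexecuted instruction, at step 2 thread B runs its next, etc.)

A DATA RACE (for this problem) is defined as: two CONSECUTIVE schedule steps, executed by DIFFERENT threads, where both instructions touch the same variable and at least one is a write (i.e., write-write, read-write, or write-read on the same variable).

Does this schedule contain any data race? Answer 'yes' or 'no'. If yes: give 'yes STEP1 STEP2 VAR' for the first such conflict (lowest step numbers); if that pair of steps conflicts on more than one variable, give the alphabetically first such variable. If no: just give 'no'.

Steps 1,2: same thread (B). No race.
Steps 2,3: B(r=-,w=x) vs A(r=-,w=z). No conflict.
Steps 3,4: same thread (A). No race.
Steps 4,5: same thread (A). No race.
Steps 5,6: A(r=y,w=x) vs B(r=z,w=z). No conflict.
Steps 6,7: same thread (B). No race.
Steps 7,8: B(r=z,w=z) vs A(r=x,w=x). No conflict.

Answer: no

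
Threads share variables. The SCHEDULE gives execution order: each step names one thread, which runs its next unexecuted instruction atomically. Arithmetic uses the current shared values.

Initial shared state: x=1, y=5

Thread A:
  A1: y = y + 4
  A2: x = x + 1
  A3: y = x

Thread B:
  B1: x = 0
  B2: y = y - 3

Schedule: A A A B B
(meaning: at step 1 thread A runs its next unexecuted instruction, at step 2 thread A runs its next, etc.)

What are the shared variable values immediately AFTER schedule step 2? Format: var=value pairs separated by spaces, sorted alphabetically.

Answer: x=2 y=9

Derivation:
Step 1: thread A executes A1 (y = y + 4). Shared: x=1 y=9. PCs: A@1 B@0
Step 2: thread A executes A2 (x = x + 1). Shared: x=2 y=9. PCs: A@2 B@0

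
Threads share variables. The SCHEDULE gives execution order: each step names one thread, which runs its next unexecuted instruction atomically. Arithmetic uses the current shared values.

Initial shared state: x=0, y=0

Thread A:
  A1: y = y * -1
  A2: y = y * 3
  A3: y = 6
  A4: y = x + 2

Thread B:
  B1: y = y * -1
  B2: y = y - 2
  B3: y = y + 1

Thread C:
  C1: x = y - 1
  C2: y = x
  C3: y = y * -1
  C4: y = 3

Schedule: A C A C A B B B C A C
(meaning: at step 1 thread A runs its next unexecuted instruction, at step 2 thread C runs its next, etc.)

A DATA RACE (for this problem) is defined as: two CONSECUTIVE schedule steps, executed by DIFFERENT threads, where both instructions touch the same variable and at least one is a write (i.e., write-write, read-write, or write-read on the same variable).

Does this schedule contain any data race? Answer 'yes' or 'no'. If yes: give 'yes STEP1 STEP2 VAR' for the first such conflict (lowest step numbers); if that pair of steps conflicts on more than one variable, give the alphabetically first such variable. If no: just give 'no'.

Steps 1,2: A(y = y * -1) vs C(x = y - 1). RACE on y (W-R).
Steps 2,3: C(x = y - 1) vs A(y = y * 3). RACE on y (R-W).
Steps 3,4: A(y = y * 3) vs C(y = x). RACE on y (W-W).
Steps 4,5: C(y = x) vs A(y = 6). RACE on y (W-W).
Steps 5,6: A(y = 6) vs B(y = y * -1). RACE on y (W-W).
Steps 6,7: same thread (B). No race.
Steps 7,8: same thread (B). No race.
Steps 8,9: B(y = y + 1) vs C(y = y * -1). RACE on y (W-W).
Steps 9,10: C(y = y * -1) vs A(y = x + 2). RACE on y (W-W).
Steps 10,11: A(y = x + 2) vs C(y = 3). RACE on y (W-W).
First conflict at steps 1,2.

Answer: yes 1 2 y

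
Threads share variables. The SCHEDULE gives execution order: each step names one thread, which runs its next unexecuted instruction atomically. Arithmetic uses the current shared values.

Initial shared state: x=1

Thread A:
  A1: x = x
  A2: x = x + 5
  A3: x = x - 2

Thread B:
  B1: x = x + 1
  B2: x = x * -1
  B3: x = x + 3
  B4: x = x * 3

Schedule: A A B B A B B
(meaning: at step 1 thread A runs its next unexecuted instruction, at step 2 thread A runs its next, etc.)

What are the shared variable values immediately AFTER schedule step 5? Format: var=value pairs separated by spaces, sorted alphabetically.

Answer: x=-9

Derivation:
Step 1: thread A executes A1 (x = x). Shared: x=1. PCs: A@1 B@0
Step 2: thread A executes A2 (x = x + 5). Shared: x=6. PCs: A@2 B@0
Step 3: thread B executes B1 (x = x + 1). Shared: x=7. PCs: A@2 B@1
Step 4: thread B executes B2 (x = x * -1). Shared: x=-7. PCs: A@2 B@2
Step 5: thread A executes A3 (x = x - 2). Shared: x=-9. PCs: A@3 B@2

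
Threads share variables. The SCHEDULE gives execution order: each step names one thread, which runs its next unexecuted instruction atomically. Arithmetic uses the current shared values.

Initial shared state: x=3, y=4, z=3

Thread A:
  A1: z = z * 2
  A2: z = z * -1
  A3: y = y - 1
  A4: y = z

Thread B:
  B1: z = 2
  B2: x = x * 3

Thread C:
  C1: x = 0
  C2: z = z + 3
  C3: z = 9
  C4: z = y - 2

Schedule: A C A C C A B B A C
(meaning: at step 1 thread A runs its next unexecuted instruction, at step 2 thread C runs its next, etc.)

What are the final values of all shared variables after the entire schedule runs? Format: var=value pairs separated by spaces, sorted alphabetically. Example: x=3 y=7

Answer: x=0 y=2 z=0

Derivation:
Step 1: thread A executes A1 (z = z * 2). Shared: x=3 y=4 z=6. PCs: A@1 B@0 C@0
Step 2: thread C executes C1 (x = 0). Shared: x=0 y=4 z=6. PCs: A@1 B@0 C@1
Step 3: thread A executes A2 (z = z * -1). Shared: x=0 y=4 z=-6. PCs: A@2 B@0 C@1
Step 4: thread C executes C2 (z = z + 3). Shared: x=0 y=4 z=-3. PCs: A@2 B@0 C@2
Step 5: thread C executes C3 (z = 9). Shared: x=0 y=4 z=9. PCs: A@2 B@0 C@3
Step 6: thread A executes A3 (y = y - 1). Shared: x=0 y=3 z=9. PCs: A@3 B@0 C@3
Step 7: thread B executes B1 (z = 2). Shared: x=0 y=3 z=2. PCs: A@3 B@1 C@3
Step 8: thread B executes B2 (x = x * 3). Shared: x=0 y=3 z=2. PCs: A@3 B@2 C@3
Step 9: thread A executes A4 (y = z). Shared: x=0 y=2 z=2. PCs: A@4 B@2 C@3
Step 10: thread C executes C4 (z = y - 2). Shared: x=0 y=2 z=0. PCs: A@4 B@2 C@4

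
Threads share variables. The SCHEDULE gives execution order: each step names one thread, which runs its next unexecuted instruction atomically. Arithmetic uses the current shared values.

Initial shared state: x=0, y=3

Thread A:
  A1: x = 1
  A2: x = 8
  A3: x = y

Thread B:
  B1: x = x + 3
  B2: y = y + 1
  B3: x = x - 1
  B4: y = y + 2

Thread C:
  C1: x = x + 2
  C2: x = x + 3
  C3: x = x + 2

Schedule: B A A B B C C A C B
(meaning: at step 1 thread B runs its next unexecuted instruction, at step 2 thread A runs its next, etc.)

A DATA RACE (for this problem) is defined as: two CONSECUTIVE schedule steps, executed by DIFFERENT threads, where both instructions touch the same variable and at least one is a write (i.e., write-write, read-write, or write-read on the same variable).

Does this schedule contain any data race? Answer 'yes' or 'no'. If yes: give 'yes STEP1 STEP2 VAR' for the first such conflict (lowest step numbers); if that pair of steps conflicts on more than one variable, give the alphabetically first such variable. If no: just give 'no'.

Answer: yes 1 2 x

Derivation:
Steps 1,2: B(x = x + 3) vs A(x = 1). RACE on x (W-W).
Steps 2,3: same thread (A). No race.
Steps 3,4: A(r=-,w=x) vs B(r=y,w=y). No conflict.
Steps 4,5: same thread (B). No race.
Steps 5,6: B(x = x - 1) vs C(x = x + 2). RACE on x (W-W).
Steps 6,7: same thread (C). No race.
Steps 7,8: C(x = x + 3) vs A(x = y). RACE on x (W-W).
Steps 8,9: A(x = y) vs C(x = x + 2). RACE on x (W-W).
Steps 9,10: C(r=x,w=x) vs B(r=y,w=y). No conflict.
First conflict at steps 1,2.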